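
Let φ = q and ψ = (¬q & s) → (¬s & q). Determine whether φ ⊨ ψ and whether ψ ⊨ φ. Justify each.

(⇐) This fails. Under q = F, s = F, the left side is false but the right side is true.

(⇒) Assume the antecedent. If q is true, (¬q & s) → (¬s & q) reduces to true regardless of the other variables. If q is false, the antecedent cannot hold. Either way (¬q & s) → (¬s & q) holds.

Not equivalent: only (⇒) holds.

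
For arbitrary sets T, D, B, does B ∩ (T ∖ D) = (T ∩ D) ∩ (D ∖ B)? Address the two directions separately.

(⊆) This inclusion fails. Take T = {1}, D = ∅, B = {1}; then 1 ∈ B ∩ (T ∖ D) but 1 ∉ (T ∩ D) ∩ (D ∖ B).

(⊇) This inclusion fails. Take T = {1}, D = {1}, B = ∅; then 1 ∈ (T ∩ D) ∩ (D ∖ B) but 1 ∉ B ∩ (T ∖ D).

(⊆) fails and (⊇) fails.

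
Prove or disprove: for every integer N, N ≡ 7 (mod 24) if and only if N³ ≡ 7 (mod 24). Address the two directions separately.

(⟹) Suppose N ≡ 7 (mod 24). Write N = 24j + 7. Then (24j + 7)³ = 13824j³ + 12096j² + 3528j + 343 = 24(576j³ + 504j² + 147j + 14) + 7, so N³ ≡ 7 (mod 24).

(⟸) Conversely, suppose N³ ≡ 7 (mod 24). The only residue r in {0, …, 23} with r³ ≡ 7 (mod 24) is r = 7, so N ≡ 7 (mod 24).

The biconditional holds.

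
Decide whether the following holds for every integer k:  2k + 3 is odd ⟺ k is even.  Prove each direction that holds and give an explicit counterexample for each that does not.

(⇒) fails; (⇐) holds.

Forward direction. This fails: take k = 5. Then 2k + 3 = 13, which is odd, yet k = 5 is odd, not even.

Converse. Suppose k is even. Since 2 is even, 2k is even for every k, so 2k + 3 has the same parity as 3, which is odd. Hence 2k + 3 is odd.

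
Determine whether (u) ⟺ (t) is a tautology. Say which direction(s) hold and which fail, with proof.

(⇒) fails and (⇐) fails.

(⟹) This fails. Under t = F, u = T, the left side is true but the right side is false.

(⟸) This fails. Under t = T, u = F, the left side is false but the right side is true.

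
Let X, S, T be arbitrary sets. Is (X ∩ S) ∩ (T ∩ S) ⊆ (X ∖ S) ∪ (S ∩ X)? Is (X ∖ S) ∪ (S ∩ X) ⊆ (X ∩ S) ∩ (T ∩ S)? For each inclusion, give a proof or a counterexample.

(⟹) Let x ∈ (X ∩ S) ∩ (T ∩ S). Then x ∈ X ∩ S ∩ T, from which x ∈ (X ∖ S) ∪ (S ∩ X).

(⟸) This inclusion fails. Take X = {1}, S = ∅, T = ∅; then 1 ∈ (X ∖ S) ∪ (S ∩ X) but 1 ∉ (X ∩ S) ∩ (T ∩ S).

Only the forward inclusion holds.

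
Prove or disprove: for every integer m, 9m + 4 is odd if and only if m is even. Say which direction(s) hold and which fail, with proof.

Neither direction holds.

Forward direction. This fails: m = 1 gives 9m + 4 = 13, which is odd, but 1 is odd, not even.

Converse. This also fails: m = 2 is even, but 9m + 4 = 22 is even, not odd.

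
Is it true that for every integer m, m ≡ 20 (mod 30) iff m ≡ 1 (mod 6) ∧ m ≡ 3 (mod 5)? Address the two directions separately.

(⇒) fails and (⇐) fails.

[⇒] This fails: m = 20 gives 20 ≡ 20 (mod 30) but 20 ≡ 2 (mod 6), so the conjunction on the right does not hold.

[⇐] This fails: m = 13 satisfies both congruences on the right (13 ≡ 1 mod 6 and 13 ≡ 3 mod 5) yet 13 ≡ 13 (mod 30), not 20.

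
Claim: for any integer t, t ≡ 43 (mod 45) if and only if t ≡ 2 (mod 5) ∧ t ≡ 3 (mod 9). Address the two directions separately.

Neither direction holds.

(→) This fails: t = 43 gives 43 ≡ 43 (mod 45) but 43 ≡ 3 (mod 5), so the conjunction on the right does not hold.

(←) This fails: t = 12 satisfies both congruences on the right (12 ≡ 2 mod 5 and 12 ≡ 3 mod 9) yet 12 ≡ 12 (mod 45), not 43.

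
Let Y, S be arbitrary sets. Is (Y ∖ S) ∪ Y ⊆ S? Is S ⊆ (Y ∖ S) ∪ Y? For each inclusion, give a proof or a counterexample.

(⊆) fails and (⊇) fails.

Forward inclusion. This inclusion fails. Take Y = {1}, S = ∅; then 1 ∈ (Y ∖ S) ∪ Y but 1 ∉ S.

Reverse inclusion. This inclusion fails. Take Y = ∅, S = {1}; then 1 ∈ S but 1 ∉ (Y ∖ S) ∪ Y.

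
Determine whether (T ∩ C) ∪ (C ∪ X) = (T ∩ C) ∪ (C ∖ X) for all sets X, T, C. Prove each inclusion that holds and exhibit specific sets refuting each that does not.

Forward inclusion. This inclusion fails. Take X = {1}, T = ∅, C = ∅; then 1 ∈ (T ∩ C) ∪ (C ∪ X) but 1 ∉ (T ∩ C) ∪ (C ∖ X).

Reverse inclusion. Let x ∈ (T ∩ C) ∪ (C ∖ X). Then either x ∈ C and x ∉ X, T; or x ∈ T ∩ C and x ∉ X; or x ∈ X ∩ T ∩ C. In each case x ∈ (T ∩ C) ∪ (C ∪ X), so (T ∩ C) ∪ (C ∖ X) ⊆ (T ∩ C) ∪ (C ∪ X).

The sets are not equal: only the reverse inclusion holds.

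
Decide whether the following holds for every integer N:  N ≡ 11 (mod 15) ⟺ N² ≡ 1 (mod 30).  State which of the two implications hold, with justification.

[⇒] This fails: take N = 26. Then 26 ≡ 11 (mod 15), but 26² = 676 ≡ 16 (mod 30), not 1.

[⇐] This fails: take N = 1. Then 1² = 1 ≡ 1 (mod 30), yet 1 ≡ 1 (mod 15), not 11.

Neither direction holds.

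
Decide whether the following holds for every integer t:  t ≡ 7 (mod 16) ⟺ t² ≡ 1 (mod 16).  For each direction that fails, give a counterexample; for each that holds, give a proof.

The forward direction holds; the converse fails.

(⇐) This fails: take t = 1. Then 1² = 1 ≡ 1 (mod 16), yet 1 ≡ 1 (mod 16), not 7.

(⇒) Suppose t ≡ 7 (mod 16). Write t = 16j + 7. Then (16j + 7)² = 256j² + 224j + 49 = 16(16j² + 14j + 3) + 1, so t² ≡ 1 (mod 16).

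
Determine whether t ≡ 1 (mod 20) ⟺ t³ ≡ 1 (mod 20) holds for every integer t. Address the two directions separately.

Both directions hold; the statement is true.

(→) Suppose t ≡ 1 (mod 20). Write t = 20j + 1. Then (20j + 1)³ = 8000j³ + 1200j² + 60j + 1 = 20(400j³ + 60j² + 3j) + 1, so t³ ≡ 1 (mod 20).

(←) Conversely, suppose t³ ≡ 1 (mod 20). The only residue r in {0, …, 19} with r³ ≡ 1 (mod 20) is r = 1, so t ≡ 1 (mod 20).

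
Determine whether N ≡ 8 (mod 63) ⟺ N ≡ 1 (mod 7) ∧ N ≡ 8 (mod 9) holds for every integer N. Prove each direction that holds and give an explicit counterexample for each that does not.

(→) Suppose N ≡ 8 (mod 63); write N = 63j + 8. Since 7 ∣ 63, reducing mod 7 gives N ≡ 8 ≡ 1 (mod 7); since 9 ∣ 63, reducing mod 9 gives N ≡ 8 (mod 9).

(←) Conversely, if N ≡ 1 (mod 7) and N ≡ 8 (mod 9), then by the Chinese remainder theorem N ≡ 8 (mod 63). This is exactly N ≡ 8 (mod 63).

Both directions hold.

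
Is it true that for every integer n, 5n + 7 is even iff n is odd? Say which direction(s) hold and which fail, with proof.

Both directions hold.

Forward direction. Suppose 5n + 7 is even. Since 5 is odd, 5n and n have the same parity, so 5n + 7 ≡ n + 7 (mod 2). As 7 is odd, 5n + 7 is even exactly when n is odd. Thus n is odd.

Converse. Suppose n is odd; write n = 2j + 1. Then 5n + 7 = 5·(2j + 1) + 7 = 2·5j + 12, which is even.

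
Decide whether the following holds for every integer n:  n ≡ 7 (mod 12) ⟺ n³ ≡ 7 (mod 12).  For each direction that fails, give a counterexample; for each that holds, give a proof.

(⇒) Suppose n ≡ 7 (mod 12). Write n = 12j + 7. Then (12j + 7)³ = 1728j³ + 3024j² + 1764j + 343 = 12(144j³ + 252j² + 147j + 28) + 7, so n³ ≡ 7 (mod 12).

(⇐) For the converse, argue contrapositively. If n ≢ 7 (mod 12), then n is congruent to one of 0, 1, 2, 3, 4, 5, 6, 8, 9, 10, 11 modulo 12, and these give n³ ≡ 0, 1, 8, 3, 4, 5, 0, 8, 9, 4, 11 respectively — never 7.

Both directions hold; the statement is true.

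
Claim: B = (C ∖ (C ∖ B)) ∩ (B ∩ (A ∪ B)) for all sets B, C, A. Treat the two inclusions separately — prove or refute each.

(⊆) fails; (⊇) holds.

(⊆) This inclusion fails. Take B = {1}, C = ∅, A = ∅; then 1 ∈ B but 1 ∉ (C ∖ (C ∖ B)) ∩ (B ∩ (A ∪ B)).

(⊇) Let x ∈ (C ∖ (C ∖ B)) ∩ (B ∩ (A ∪ B)). Then either x ∈ B ∩ C and x ∉ A; or x ∈ B ∩ C ∩ A. In each case x ∈ B, so (C ∖ (C ∖ B)) ∩ (B ∩ (A ∪ B)) ⊆ B.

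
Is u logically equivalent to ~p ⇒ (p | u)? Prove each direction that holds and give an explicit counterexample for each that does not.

Only the forward direction holds.

(→) Assume the antecedent. If u is true, ~p ⇒ (p | u) reduces to true regardless of the other variables. If u is false, the antecedent cannot hold. Either way ~p ⇒ (p | u) holds.

(←) This fails. Under u = F, p = T, the left side is false but the right side is true.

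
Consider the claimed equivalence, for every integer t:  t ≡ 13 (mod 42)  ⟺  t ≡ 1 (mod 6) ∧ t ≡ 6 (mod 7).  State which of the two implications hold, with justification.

(⟹) Suppose t ≡ 13 (mod 42); write t = 42j + 13. Since 6 ∣ 42, reducing mod 6 gives t ≡ 13 ≡ 1 (mod 6); since 7 ∣ 42, reducing mod 7 gives t ≡ 13 ≡ 6 (mod 7).

(⟸) Conversely, if t ≡ 1 (mod 6) and t ≡ 6 (mod 7), then by the Chinese remainder theorem t ≡ 13 (mod 42). This is exactly t ≡ 13 (mod 42).

The biconditional holds.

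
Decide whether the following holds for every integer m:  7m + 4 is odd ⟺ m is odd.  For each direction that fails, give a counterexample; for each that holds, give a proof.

[⇒] Suppose 7m + 4 is odd. Since 7 is odd, 7m and m have the same parity, so 7m + 4 ≡ m + 4 (mod 2). As 4 is even, 7m + 4 is odd exactly when m is odd. Thus m is odd.

[⇐] Conversely, suppose m is odd; write m = 2j + 1. Then 7m + 4 = 7·(2j + 1) + 4 = 2·7j + 11, which is odd.

Both implications hold.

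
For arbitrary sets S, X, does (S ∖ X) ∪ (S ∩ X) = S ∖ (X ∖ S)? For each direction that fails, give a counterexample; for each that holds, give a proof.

Forward inclusion. Let x ∈ (S ∖ X) ∪ (S ∩ X). Then either x ∈ S and x ∉ X; or x ∈ S ∩ X. In each case x ∈ S ∖ (X ∖ S), so (S ∖ X) ∪ (S ∩ X) ⊆ S ∖ (X ∖ S).

Reverse inclusion. Let x ∈ S ∖ (X ∖ S). Then either x ∈ S and x ∉ X; or x ∈ S ∩ X. In each case x ∈ (S ∖ X) ∪ (S ∩ X), so S ∖ (X ∖ S) ⊆ (S ∖ X) ∪ (S ∩ X).

The two sets are equal.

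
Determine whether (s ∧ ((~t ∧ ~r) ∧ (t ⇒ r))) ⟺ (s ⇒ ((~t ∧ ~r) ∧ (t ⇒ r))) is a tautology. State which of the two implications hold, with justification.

(←) This fails. Under s = F, t = F, r = F, the left side is false but the right side is true.

(→) Assume the antecedent. If s is true, the antecedent forces (s = T, t = F, r = F), and s ⇒ ((~t ∧ ~r) ∧ (t ⇒ r)) holds there. If s is false, the antecedent cannot hold. Either way s ⇒ ((~t ∧ ~r) ∧ (t ⇒ r)) holds.

The forward direction holds; the converse fails.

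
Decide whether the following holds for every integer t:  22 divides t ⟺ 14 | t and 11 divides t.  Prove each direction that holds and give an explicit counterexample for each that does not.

(⇒) fails; (⇐) holds.

Forward direction. This fails: take t = 22. Certainly 22 ∣ 22, but 14 ∤ 22.

Converse. Suppose 14 ∣ t and 11 ∣ t. Any common multiple of 14 and 11 is a multiple of their lcm; here gcd(14, 11) = 1, so lcm(14, 11) = 14·11 = 154, so 154 ∣ t. Since 22 ∣ 154, it follows that 22 ∣ t.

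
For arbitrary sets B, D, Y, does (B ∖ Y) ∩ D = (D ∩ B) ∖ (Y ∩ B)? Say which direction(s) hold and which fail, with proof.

(⊆) Let x ∈ (B ∖ Y) ∩ D. Then x ∈ B ∩ D and x ∉ Y, from which x ∈ (D ∩ B) ∖ (Y ∩ B).

(⊇) Let x ∈ (D ∩ B) ∖ (Y ∩ B). Then x ∈ B ∩ D and x ∉ Y, from which x ∈ (B ∖ Y) ∩ D.

The two sets are equal.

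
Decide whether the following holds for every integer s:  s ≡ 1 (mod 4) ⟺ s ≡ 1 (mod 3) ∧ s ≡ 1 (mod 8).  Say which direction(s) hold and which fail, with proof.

Forward direction. This fails: s = 5 gives 5 ≡ 1 (mod 4) but 5 ≡ 2 (mod 3), so the conjunction on the right does not hold.

Converse. If s ≡ 1 (mod 3) and s ≡ 1 (mod 8), then by the Chinese remainder theorem s ≡ 1 (mod 24). Since 1 ≡ 1 (mod 4) and 4 ∣ 24, we get s ≡ 1 (mod 4).

Only the reverse direction holds.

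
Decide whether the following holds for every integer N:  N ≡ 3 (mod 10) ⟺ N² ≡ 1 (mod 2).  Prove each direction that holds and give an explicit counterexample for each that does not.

(⇒) holds; (⇐) fails.

Converse. This fails: take N = 1. Then 1² = 1 ≡ 1 (mod 2), yet 1 ≡ 1 (mod 10), not 3.

Forward direction. Suppose N ≡ 3 (mod 10). Then N² ≡ 3² = 9 (mod 10), and since 2 ∣ 10, also N² ≡ 1 (mod 2).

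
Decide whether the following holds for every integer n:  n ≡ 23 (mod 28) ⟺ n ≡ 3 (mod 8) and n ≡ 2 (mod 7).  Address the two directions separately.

(⇒) This fails: n = 23 gives 23 ≡ 23 (mod 28) but 23 ≡ 7 (mod 8), so the conjunction on the right does not hold.

(⇐) Conversely, if n ≡ 3 (mod 8) and n ≡ 2 (mod 7), then by the Chinese remainder theorem n ≡ 51 (mod 56). Since 51 ≡ 23 (mod 28) and 28 ∣ 56, we get n ≡ 23 (mod 28).

The forward direction fails; the converse holds.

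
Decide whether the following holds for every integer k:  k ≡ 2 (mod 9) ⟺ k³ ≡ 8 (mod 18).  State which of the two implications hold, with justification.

(→) This fails: take k = 11. Then 11 ≡ 2 (mod 9), but 11³ = 1331 ≡ 17 (mod 18), not 8.

(←) This fails: take k = 8. Then 8³ = 512 ≡ 8 (mod 18), yet 8 ≡ 8 (mod 9), not 2.

Both directions fail.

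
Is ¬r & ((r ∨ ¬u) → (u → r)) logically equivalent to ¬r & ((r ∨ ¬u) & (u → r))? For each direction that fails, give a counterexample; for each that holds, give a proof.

(⇒) fails; (⇐) holds.

(⟹) This fails. Under u = T, r = F, the left side is true but the right side is false.

(⟸) Assume the antecedent. If u is true, the antecedent cannot hold. If u is false, the antecedent forces (u = F, r = F), and ¬r & ((r ∨ ¬u) → (u → r)) holds there. Either way ¬r & ((r ∨ ¬u) → (u → r)) holds.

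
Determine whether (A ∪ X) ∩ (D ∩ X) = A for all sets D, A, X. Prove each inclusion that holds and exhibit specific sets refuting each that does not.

(⊆) fails and (⊇) fails.

Forward inclusion. This inclusion fails. Take D = {1}, A = ∅, X = {1}; then 1 ∈ (A ∪ X) ∩ (D ∩ X) but 1 ∉ A.

Reverse inclusion. This inclusion fails. Take D = ∅, A = {1}, X = ∅; then 1 ∈ A but 1 ∉ (A ∪ X) ∩ (D ∩ X).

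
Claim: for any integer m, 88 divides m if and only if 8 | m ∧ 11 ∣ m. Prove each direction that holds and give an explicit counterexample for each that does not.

Equivalent; both directions hold.

Forward direction. If 88 ∣ m, write m = 88q. Since 88 = 11·8, m = 8·(11q), so 8 ∣ m; and since 88 = 8·11, m = 11·(8q), so 11 ∣ m.

Converse. Suppose 8 ∣ m and 11 ∣ m. Any common multiple of 8 and 11 is a multiple of their lcm; here gcd(8, 11) = 1, so lcm(8, 11) = 8·11 = 88, so 88 ∣ m.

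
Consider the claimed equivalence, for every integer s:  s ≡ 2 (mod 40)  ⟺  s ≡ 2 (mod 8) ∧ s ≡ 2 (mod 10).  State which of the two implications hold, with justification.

(⟸) If s ≡ 2 (mod 8) and s ≡ 2 (mod 10), then by the Chinese remainder theorem s ≡ 2 (mod 40). This is exactly s ≡ 2 (mod 40).

(⟹) Suppose s ≡ 2 (mod 40); write s = 40j + 2. Since 8 ∣ 40, reducing mod 8 gives s ≡ 2 (mod 8); since 10 ∣ 40, reducing mod 10 gives s ≡ 2 (mod 10).

The biconditional holds.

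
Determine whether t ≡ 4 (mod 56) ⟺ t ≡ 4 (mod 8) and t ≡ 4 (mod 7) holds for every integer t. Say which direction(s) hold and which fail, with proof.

(→) Suppose t ≡ 4 (mod 56); write t = 56j + 4. Since 8 ∣ 56, reducing mod 8 gives t ≡ 4 (mod 8); since 7 ∣ 56, reducing mod 7 gives t ≡ 4 (mod 7).

(←) Conversely, if t ≡ 4 (mod 8) and t ≡ 4 (mod 7), then by the Chinese remainder theorem t ≡ 4 (mod 56). This is exactly t ≡ 4 (mod 56).

Both implications hold.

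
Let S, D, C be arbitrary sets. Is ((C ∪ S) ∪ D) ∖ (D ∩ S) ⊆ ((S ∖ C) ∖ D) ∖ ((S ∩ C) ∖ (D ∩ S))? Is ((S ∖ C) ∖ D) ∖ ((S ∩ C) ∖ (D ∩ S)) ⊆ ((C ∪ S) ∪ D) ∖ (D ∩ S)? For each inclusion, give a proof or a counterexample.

(⊆) This inclusion fails. Take S = ∅, D = {1}, C = ∅; then 1 ∈ ((C ∪ S) ∪ D) ∖ (D ∩ S) but 1 ∉ ((S ∖ C) ∖ D) ∖ ((S ∩ C) ∖ (D ∩ S)).

(⊇) Let x ∈ ((S ∖ C) ∖ D) ∖ ((S ∩ C) ∖ (D ∩ S)). Then x ∈ S and x ∉ D, C, from which x ∈ ((C ∪ S) ∪ D) ∖ (D ∩ S).

Only the reverse inclusion holds.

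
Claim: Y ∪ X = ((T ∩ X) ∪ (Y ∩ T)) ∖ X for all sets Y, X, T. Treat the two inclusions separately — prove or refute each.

(⊆) fails; (⊇) holds.

(⟸) Let x ∈ ((T ∩ X) ∪ (Y ∩ T)) ∖ X. Then x ∈ Y ∩ T and x ∉ X, from which x ∈ Y ∪ X.

(⟹) This inclusion fails. Take Y = {1}, X = ∅, T = ∅; then 1 ∈ Y ∪ X but 1 ∉ ((T ∩ X) ∪ (Y ∩ T)) ∖ X.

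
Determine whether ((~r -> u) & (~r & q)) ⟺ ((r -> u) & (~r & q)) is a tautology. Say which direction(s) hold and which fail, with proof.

Forward direction. Assume the antecedent. If r is true, the antecedent cannot hold. If r is false, the antecedent forces (r = F, q = T, u = T), and (r -> u) & (~r & q) holds there. Either way (r -> u) & (~r & q) holds.

Converse. This fails. Under r = F, q = T, u = F, the left side is false but the right side is true.

Only the forward implication holds.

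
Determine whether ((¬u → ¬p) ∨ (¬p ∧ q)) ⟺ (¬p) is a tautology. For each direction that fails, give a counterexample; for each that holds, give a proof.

(⟹) This fails. Under u = T, q = F, p = T, the left side is true but the right side is false.

(⟸) Assume the antecedent. If u is true, (¬u → ¬p) ∨ (¬p ∧ q) reduces to true regardless of the other variables. If u is false, the antecedent forces (u = F, q = F, p = F) or (u = F, q = T, p = F), and (¬u → ¬p) ∨ (¬p ∧ q) holds there. Either way (¬u → ¬p) ∨ (¬p ∧ q) holds.

Only the converse holds.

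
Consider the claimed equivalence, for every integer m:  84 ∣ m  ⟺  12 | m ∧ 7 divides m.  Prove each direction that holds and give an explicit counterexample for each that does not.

Both directions hold; the statement is true.

(⇒) If 84 ∣ m, write m = 84q. Since 84 = 7·12, m = 12·(7q), so 12 ∣ m; and since 84 = 12·7, m = 7·(12q), so 7 ∣ m.

(⇐) Suppose 12 ∣ m and 7 ∣ m. Any common multiple of 12 and 7 is a multiple of their lcm; here gcd(12, 7) = 1, so lcm(12, 7) = 12·7 = 84, so 84 ∣ m.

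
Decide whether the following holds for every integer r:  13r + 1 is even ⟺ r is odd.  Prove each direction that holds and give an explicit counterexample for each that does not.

(⇒) Suppose 13r + 1 is even. Since 13 is odd, 13r and r have the same parity, so 13r + 1 ≡ r + 1 (mod 2). As 1 is odd, 13r + 1 is even exactly when r is odd. Thus r is odd.

(⇐) Conversely, suppose r is odd; write r = 2j + 1. Then 13r + 1 = 13·(2j + 1) + 1 = 2·13j + 14, which is even.

The biconditional holds.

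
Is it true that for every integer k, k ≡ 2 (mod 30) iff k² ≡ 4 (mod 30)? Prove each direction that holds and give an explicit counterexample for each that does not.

Not equivalent: only (⇒) holds.

Forward direction. Suppose k ≡ 2 (mod 30). Write k = 30j + 2. Then (30j + 2)² = 900j² + 120j + 4 = 30(30j² + 4j) + 4, so k² ≡ 4 (mod 30).

Converse. This fails: take k = 8. Then 8² = 64 ≡ 4 (mod 30), yet 8 ≡ 8 (mod 30), not 2.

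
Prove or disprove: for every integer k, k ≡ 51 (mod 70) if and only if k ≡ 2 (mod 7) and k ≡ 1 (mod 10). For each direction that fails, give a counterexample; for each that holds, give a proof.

The biconditional holds.

(⇒) Suppose k ≡ 51 (mod 70); write k = 70j + 51. Since 7 ∣ 70, reducing mod 7 gives k ≡ 51 ≡ 2 (mod 7); since 10 ∣ 70, reducing mod 10 gives k ≡ 51 ≡ 1 (mod 10).

(⇐) Conversely, if k ≡ 2 (mod 7) and k ≡ 1 (mod 10), then by the Chinese remainder theorem k ≡ 51 (mod 70). This is exactly k ≡ 51 (mod 70).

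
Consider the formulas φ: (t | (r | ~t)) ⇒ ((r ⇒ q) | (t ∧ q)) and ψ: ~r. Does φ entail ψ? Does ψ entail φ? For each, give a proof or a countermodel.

Forward direction. This fails. Under t = F, r = T, q = T, the left side is true but the right side is false.

Converse. Assume the antecedent. If t is true, the antecedent forces (t = T, r = F, q = F) or (t = T, r = F, q = T), and the consequent holds there. If t is false, the antecedent forces (t = F, r = F, q = F) or (t = F, r = F, q = T), and the consequent holds there. Either way the consequent holds.

Only the converse holds.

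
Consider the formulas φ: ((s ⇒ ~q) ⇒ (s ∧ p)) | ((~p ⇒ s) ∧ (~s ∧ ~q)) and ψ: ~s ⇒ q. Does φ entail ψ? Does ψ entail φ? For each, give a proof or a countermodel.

(⇒) fails and (⇐) fails.

(⇒) This fails. Under p = T, q = F, s = F, the left side is true but the right side is false.

(⇐) This fails. Under p = F, q = T, s = F, the left side is false but the right side is true.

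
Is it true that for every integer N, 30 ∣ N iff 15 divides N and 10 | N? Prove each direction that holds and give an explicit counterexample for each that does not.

Equivalent; both directions hold.

(⟹) If 30 ∣ N, write N = 30q. Since 30 = 2·15, N = 15·(2q), so 15 ∣ N; and since 30 = 3·10, N = 10·(3q), so 10 ∣ N.

(⟸) Suppose 15 ∣ N and 10 ∣ N. Any common multiple of 15 and 10 is a multiple of their lcm; here lcm(15, 10) = 15·10/gcd(15, 10) = 150/5 = 30, so 30 ∣ N.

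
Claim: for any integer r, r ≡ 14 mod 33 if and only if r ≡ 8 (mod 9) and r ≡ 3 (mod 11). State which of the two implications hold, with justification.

Converse. If r ≡ 8 (mod 9) and r ≡ 3 (mod 11), then by the Chinese remainder theorem r ≡ 80 (mod 99). Since 80 ≡ 14 (mod 33) and 33 ∣ 99, we get r ≡ 14 (mod 33).

Forward direction. This fails: r = 14 gives 14 ≡ 14 (mod 33) but 14 ≡ 5 (mod 9), so the conjunction on the right does not hold.

Not equivalent: only (⇐) holds.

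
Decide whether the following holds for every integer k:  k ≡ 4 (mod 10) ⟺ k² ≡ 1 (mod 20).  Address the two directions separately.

Neither implication holds.

(→) This fails: take k = 4. Then 4 ≡ 4 (mod 10), but 4² = 16 ≡ 16 (mod 20), not 1.

(←) This fails: take k = 1. Then 1² = 1 ≡ 1 (mod 20), yet 1 ≡ 1 (mod 10), not 4.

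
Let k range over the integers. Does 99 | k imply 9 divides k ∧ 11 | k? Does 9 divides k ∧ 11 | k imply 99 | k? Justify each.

[⇐] Suppose 9 ∣ k and 11 ∣ k. Any common multiple of 9 and 11 is a multiple of their lcm; here gcd(9, 11) = 1, so lcm(9, 11) = 9·11 = 99, so 99 ∣ k.

[⇒] If 99 ∣ k, write k = 99q. Since 99 = 11·9, k = 9·(11q), so 9 ∣ k; and since 99 = 9·11, k = 11·(9q), so 11 ∣ k.

Both directions hold; the statement is true.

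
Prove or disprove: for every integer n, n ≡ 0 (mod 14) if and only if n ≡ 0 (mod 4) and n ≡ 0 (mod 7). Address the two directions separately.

[⇒] This fails: n = 14 gives 14 ≡ 0 (mod 14) but 14 ≡ 2 (mod 4), so the conjunction on the right does not hold.

[⇐] Conversely, if n ≡ 0 (mod 4) and n ≡ 0 (mod 7), then by the Chinese remainder theorem n ≡ 0 (mod 28). Since 0 ≡ 0 (mod 14) and 14 ∣ 28, we get n ≡ 0 (mod 14).

Only the converse holds.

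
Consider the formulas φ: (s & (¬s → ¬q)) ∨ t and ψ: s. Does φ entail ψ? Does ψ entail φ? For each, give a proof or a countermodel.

(→) This fails. Under q = F, s = F, t = T, the left side is true but the right side is false.

(←) Assume the antecedent. If q is true, the antecedent forces (q = T, s = T, t = F) or (q = T, s = T, t = T), and (s & (¬s → ¬q)) ∨ t holds there. If q is false, the antecedent forces (q = F, s = T, t = F) or (q = F, s = T, t = T), and (s & (¬s → ¬q)) ∨ t holds there. Either way (s & (¬s → ¬q)) ∨ t holds.

Only the converse holds.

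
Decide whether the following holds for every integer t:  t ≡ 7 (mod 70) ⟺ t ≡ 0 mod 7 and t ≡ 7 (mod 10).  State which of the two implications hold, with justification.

Both directions hold; the statement is true.

(⟹) Suppose t ≡ 7 (mod 70); write t = 70j + 7. Since 7 ∣ 70, reducing mod 7 gives t ≡ 7 ≡ 0 (mod 7); since 10 ∣ 70, reducing mod 10 gives t ≡ 7 (mod 10).

(⟸) Conversely, if t ≡ 0 (mod 7) and t ≡ 7 (mod 10), then by the Chinese remainder theorem t ≡ 7 (mod 70). This is exactly t ≡ 7 (mod 70).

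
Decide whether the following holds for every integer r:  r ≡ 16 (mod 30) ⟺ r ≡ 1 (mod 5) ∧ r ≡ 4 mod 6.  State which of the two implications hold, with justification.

Both directions hold.

(⇒) Suppose r ≡ 16 (mod 30); write r = 30j + 16. Since 5 ∣ 30, reducing mod 5 gives r ≡ 16 ≡ 1 (mod 5); since 6 ∣ 30, reducing mod 6 gives r ≡ 16 ≡ 4 (mod 6).

(⇐) Conversely, if r ≡ 1 (mod 5) and r ≡ 4 (mod 6), then by the Chinese remainder theorem r ≡ 16 (mod 30). This is exactly r ≡ 16 (mod 30).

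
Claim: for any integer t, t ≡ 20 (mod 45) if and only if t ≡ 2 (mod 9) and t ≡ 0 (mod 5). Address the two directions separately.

The biconditional holds.

(⟹) Suppose t ≡ 20 (mod 45); write t = 45j + 20. Since 9 ∣ 45, reducing mod 9 gives t ≡ 20 ≡ 2 (mod 9); since 5 ∣ 45, reducing mod 5 gives t ≡ 20 ≡ 0 (mod 5).

(⟸) Conversely, if t ≡ 2 (mod 9) and t ≡ 0 (mod 5), then by the Chinese remainder theorem t ≡ 20 (mod 45). This is exactly t ≡ 20 (mod 45).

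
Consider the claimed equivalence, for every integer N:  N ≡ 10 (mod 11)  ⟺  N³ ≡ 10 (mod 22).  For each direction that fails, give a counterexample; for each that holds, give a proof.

(⟹) This fails: take N = 21. Then 21 ≡ 10 (mod 11), but 21³ = 9261 ≡ 21 (mod 22), not 10.

(⟸) Conversely, the residues r modulo 22 with r³ ≡ 10 (mod 22) are exactly {10}, and each is ≡ 10 (mod 11).

Not equivalent: only (⇐) holds.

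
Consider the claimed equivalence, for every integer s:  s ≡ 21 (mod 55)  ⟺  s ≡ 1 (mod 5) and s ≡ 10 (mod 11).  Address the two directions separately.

The biconditional holds.

Converse. If s ≡ 1 (mod 5) and s ≡ 10 (mod 11), then by the Chinese remainder theorem s ≡ 21 (mod 55). This is exactly s ≡ 21 (mod 55).

Forward direction. Suppose s ≡ 21 (mod 55); write s = 55j + 21. Since 5 ∣ 55, reducing mod 5 gives s ≡ 21 ≡ 1 (mod 5); since 11 ∣ 55, reducing mod 11 gives s ≡ 21 ≡ 10 (mod 11).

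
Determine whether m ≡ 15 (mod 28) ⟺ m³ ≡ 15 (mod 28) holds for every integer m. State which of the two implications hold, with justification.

Only the forward direction holds.

Forward direction. Suppose m ≡ 15 (mod 28). Write m = 28j + 15. Then (28j + 15)³ = 21952j³ + 35280j² + 18900j + 3375 = 28(784j³ + 1260j² + 675j + 120) + 15, so m³ ≡ 15 (mod 28).

Converse. This fails: take m = 11. Then 11³ = 1331 ≡ 15 (mod 28), yet 11 ≡ 11 (mod 28), not 15.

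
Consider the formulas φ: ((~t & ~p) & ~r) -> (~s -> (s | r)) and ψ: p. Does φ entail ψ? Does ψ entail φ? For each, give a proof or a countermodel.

(⇒) fails; (⇐) holds.

(⇒) This fails. Under s = T, r = F, t = F, p = F, the left side is true but the right side is false.

(⇐) Assume the antecedent. If p is true, the consequent reduces to true regardless of the other variables. If p is false, the antecedent cannot hold. Either way the consequent holds.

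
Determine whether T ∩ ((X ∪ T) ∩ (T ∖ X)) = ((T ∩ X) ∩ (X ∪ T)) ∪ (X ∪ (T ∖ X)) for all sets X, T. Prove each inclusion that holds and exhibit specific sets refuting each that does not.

(⟹) Let x ∈ T ∩ ((X ∪ T) ∩ (T ∖ X)). Then x ∈ T and x ∉ X, from which x ∈ ((T ∩ X) ∩ (X ∪ T)) ∪ (X ∪ (T ∖ X)).

(⟸) This inclusion fails. Take X = {1}, T = ∅; then 1 ∈ ((T ∩ X) ∩ (X ∪ T)) ∪ (X ∪ (T ∖ X)) but 1 ∉ T ∩ ((X ∪ T) ∩ (T ∖ X)).

(⊆) holds; (⊇) fails.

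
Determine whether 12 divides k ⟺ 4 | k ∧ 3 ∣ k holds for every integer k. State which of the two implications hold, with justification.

(⟹) If 12 ∣ k, write k = 12q. Since 12 = 3·4, k = 4·(3q), so 4 ∣ k; and since 12 = 4·3, k = 3·(4q), so 3 ∣ k.

(⟸) Suppose 4 ∣ k and 3 ∣ k. Any common multiple of 4 and 3 is a multiple of their lcm; here gcd(4, 3) = 1, so lcm(4, 3) = 4·3 = 12, so 12 ∣ k.

Both directions hold.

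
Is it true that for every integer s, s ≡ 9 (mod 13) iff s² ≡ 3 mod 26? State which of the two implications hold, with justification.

(⇒) fails and (⇐) fails.

(→) This fails: take s = 22. Then 22 ≡ 9 (mod 13), but 22² = 484 ≡ 16 (mod 26), not 3.

(←) This fails: take s = 17. Then 17² = 289 ≡ 3 (mod 26), yet 17 ≡ 4 (mod 13), not 9.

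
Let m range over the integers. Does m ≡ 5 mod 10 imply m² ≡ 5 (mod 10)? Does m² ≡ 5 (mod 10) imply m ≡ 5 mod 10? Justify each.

Both implications hold.

(⟹) Suppose m ≡ 5 mod 10. Write m = 10j + 5. Then (10j + 5)² = 100j² + 100j + 25 = 10(10j² + 10j + 2) + 5, so m² ≡ 5 (mod 10).

(⟸) For the converse, argue contrapositively. If m ≢ 5 (mod 10), then m is congruent to one of 0, 1, 2, 3, 4, 6, 7, 8, 9 modulo 10, and these give m² ≡ 0, 1, 4, 9, 6, 6, 9, 4, 1 respectively — never 5.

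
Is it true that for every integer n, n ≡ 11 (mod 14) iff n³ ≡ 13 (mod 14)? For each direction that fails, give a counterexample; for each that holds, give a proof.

(⟹) This fails: take n = 11. Then 11 ≡ 11 (mod 14), but 11³ = 1331 ≡ 1 (mod 14), not 13.

(⟸) This fails: take n = 3. Then 3³ = 27 ≡ 13 (mod 14), yet 3 ≡ 3 (mod 14), not 11.

Neither implication holds.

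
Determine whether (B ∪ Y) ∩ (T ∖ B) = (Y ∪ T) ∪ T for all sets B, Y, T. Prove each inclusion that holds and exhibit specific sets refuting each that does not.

Reverse inclusion. This inclusion fails. Take B = ∅, Y = {1}, T = ∅; then 1 ∈ (Y ∪ T) ∪ T but 1 ∉ (B ∪ Y) ∩ (T ∖ B).

Forward inclusion. Let x ∈ (B ∪ Y) ∩ (T ∖ B). Then x ∈ Y ∩ T and x ∉ B, from which x ∈ (Y ∪ T) ∪ T.

Only the forward inclusion holds.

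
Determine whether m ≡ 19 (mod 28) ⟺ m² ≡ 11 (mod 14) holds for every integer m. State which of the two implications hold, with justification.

Only the forward implication holds.

[⇒] Suppose m ≡ 19 (mod 28). Then m² ≡ 19² = 361 (mod 28), and since 14 ∣ 28, also m² ≡ 11 (mod 14).

[⇐] This fails: take m = 5. Then 5² = 25 ≡ 11 (mod 14), yet 5 ≡ 5 (mod 28), not 19.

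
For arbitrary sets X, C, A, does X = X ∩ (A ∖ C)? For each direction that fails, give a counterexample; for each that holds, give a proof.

Forward inclusion. This inclusion fails. Take X = {1}, C = ∅, A = ∅; then 1 ∈ X but 1 ∉ X ∩ (A ∖ C).

Reverse inclusion. Let x ∈ X ∩ (A ∖ C). Then x ∈ X ∩ A and x ∉ C, from which x ∈ X.

Only the reverse inclusion holds.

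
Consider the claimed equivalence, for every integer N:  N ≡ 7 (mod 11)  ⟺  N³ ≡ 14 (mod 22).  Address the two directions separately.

(⇒) fails and (⇐) fails.

(→) This fails: take N = 7. Then 7 ≡ 7 (mod 11), but 7³ = 343 ≡ 13 (mod 22), not 14.

(←) This fails: take N = 20. Then 20³ = 8000 ≡ 14 (mod 22), yet 20 ≡ 9 (mod 11), not 7.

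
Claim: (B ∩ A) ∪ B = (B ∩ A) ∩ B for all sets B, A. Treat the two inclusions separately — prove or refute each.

Only the reverse inclusion holds.

Forward inclusion. This inclusion fails. Take B = {1}, A = ∅; then 1 ∈ (B ∩ A) ∪ B but 1 ∉ (B ∩ A) ∩ B.

Reverse inclusion. Let x ∈ (B ∩ A) ∩ B. Then x ∈ B ∩ A, from which x ∈ (B ∩ A) ∪ B.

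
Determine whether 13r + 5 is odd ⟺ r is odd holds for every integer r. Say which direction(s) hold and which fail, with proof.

Neither direction holds.

(⇒) This fails: r = 0 gives 13r + 5 = 5, which is odd, but 0 is even, not odd.

(⇐) This also fails: r = 1 is odd, but 13r + 5 = 18 is even, not odd.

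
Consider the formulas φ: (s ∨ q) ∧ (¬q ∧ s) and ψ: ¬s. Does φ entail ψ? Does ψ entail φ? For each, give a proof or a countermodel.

Forward direction. This fails. Under q = F, s = T, the left side is true but the right side is false.

Converse. This fails. Under q = F, s = F, the left side is false but the right side is true.

(⇒) fails and (⇐) fails.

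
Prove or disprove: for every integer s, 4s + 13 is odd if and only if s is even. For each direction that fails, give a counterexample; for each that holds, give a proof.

Only the reverse direction holds.

(⟹) This fails: take s = 3. Then 4s + 13 = 25, which is odd, yet s = 3 is odd, not even.

(⟸) Suppose s is even. Since 4 is even, 4s is even for every s, so 4s + 13 has the same parity as 13, which is odd. Hence 4s + 13 is odd.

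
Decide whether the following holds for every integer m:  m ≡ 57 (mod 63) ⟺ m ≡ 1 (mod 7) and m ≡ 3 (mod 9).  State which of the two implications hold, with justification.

The biconditional holds.

(→) Suppose m ≡ 57 (mod 63); write m = 63j + 57. Since 7 ∣ 63, reducing mod 7 gives m ≡ 57 ≡ 1 (mod 7); since 9 ∣ 63, reducing mod 9 gives m ≡ 57 ≡ 3 (mod 9).

(←) Conversely, if m ≡ 1 (mod 7) and m ≡ 3 (mod 9), then by the Chinese remainder theorem m ≡ 57 (mod 63). This is exactly m ≡ 57 (mod 63).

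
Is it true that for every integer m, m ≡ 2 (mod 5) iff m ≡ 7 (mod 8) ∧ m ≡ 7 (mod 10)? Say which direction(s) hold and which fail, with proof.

(⇒) fails; (⇐) holds.

(→) This fails: m = 32 gives 32 ≡ 2 (mod 5) but 32 ≡ 0 (mod 8), so the conjunction on the right does not hold.

(←) Conversely, if m ≡ 7 (mod 8) and m ≡ 7 (mod 10), then by the Chinese remainder theorem m ≡ 7 (mod 40). Since 7 ≡ 2 (mod 5) and 5 ∣ 40, we get m ≡ 2 (mod 5).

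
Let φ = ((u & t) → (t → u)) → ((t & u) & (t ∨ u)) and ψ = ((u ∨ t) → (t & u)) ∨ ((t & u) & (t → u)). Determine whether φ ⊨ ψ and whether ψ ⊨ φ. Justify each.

The forward direction holds; the converse fails.

(←) This fails. Under u = F, t = F, the left side is false but the right side is true.

(→) Assume the antecedent. If u is true, the antecedent forces (u = T, t = T), and the consequent holds there. If u is false, the antecedent cannot hold. Either way the consequent holds.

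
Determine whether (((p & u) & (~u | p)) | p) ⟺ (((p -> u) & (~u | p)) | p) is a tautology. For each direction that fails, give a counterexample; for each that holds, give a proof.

Converse. This fails. Under u = F, p = F, the left side is false but the right side is true.

Forward direction. Assume the antecedent. If u is true, the antecedent forces (u = T, p = T), and ((p -> u) & (~u | p)) | p holds there. If u is false, ((p -> u) & (~u | p)) | p reduces to true regardless of the other variables. Either way ((p -> u) & (~u | p)) | p holds.

Only the forward direction holds.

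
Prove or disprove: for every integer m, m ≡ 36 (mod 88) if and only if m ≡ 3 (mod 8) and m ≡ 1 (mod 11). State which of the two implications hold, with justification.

Neither direction holds.

Forward direction. This fails: m = 36 gives 36 ≡ 36 (mod 88) but 36 ≡ 4 (mod 8), so the conjunction on the right does not hold.

Converse. This fails: m = 67 satisfies both congruences on the right (67 ≡ 3 mod 8 and 67 ≡ 1 mod 11) yet 67 ≡ 67 (mod 88), not 36.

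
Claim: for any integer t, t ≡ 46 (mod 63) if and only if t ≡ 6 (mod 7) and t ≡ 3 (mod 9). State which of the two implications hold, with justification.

(⇒) This fails: t = 46 gives 46 ≡ 46 (mod 63) but 46 ≡ 4 (mod 7), so the conjunction on the right does not hold.

(⇐) This fails: t = 48 satisfies both congruences on the right (48 ≡ 6 mod 7 and 48 ≡ 3 mod 9) yet 48 ≡ 48 (mod 63), not 46.

Both directions fail.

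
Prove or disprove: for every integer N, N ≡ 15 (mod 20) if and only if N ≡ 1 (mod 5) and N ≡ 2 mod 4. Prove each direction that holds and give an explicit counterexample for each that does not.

Neither implication holds.

[⇒] This fails: N = 15 gives 15 ≡ 15 (mod 20) but 15 ≡ 0 (mod 5), so the conjunction on the right does not hold.

[⇐] This fails: N = 6 satisfies both congruences on the right (6 ≡ 1 mod 5 and 6 ≡ 2 mod 4) yet 6 ≡ 6 (mod 20), not 15.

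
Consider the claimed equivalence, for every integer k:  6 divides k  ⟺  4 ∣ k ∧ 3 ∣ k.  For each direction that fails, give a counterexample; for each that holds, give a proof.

Forward direction. This fails: take k = 6. Certainly 6 ∣ 6, but 4 ∤ 6.

Converse. Suppose 4 ∣ k and 3 ∣ k. Any common multiple of 4 and 3 is a multiple of their lcm; here gcd(4, 3) = 1, so lcm(4, 3) = 4·3 = 12, so 12 ∣ k. Since 6 ∣ 12, it follows that 6 ∣ k.

The forward direction fails; the converse holds.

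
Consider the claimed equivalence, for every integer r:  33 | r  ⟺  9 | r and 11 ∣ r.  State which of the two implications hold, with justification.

Forward direction. This fails: take r = 33. Certainly 33 ∣ 33, but 9 ∤ 33.

Converse. Suppose 9 ∣ r and 11 ∣ r. Any common multiple of 9 and 11 is a multiple of their lcm; here gcd(9, 11) = 1, so lcm(9, 11) = 9·11 = 99, so 99 ∣ r. Since 33 ∣ 99, it follows that 33 ∣ r.

Only the reverse direction holds.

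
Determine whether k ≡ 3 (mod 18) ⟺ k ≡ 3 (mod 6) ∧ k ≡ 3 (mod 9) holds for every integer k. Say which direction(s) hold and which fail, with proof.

Equivalent; both directions hold.

[⇒] Suppose k ≡ 3 (mod 18); write k = 18j + 3. Since 6 ∣ 18, reducing mod 6 gives k ≡ 3 (mod 6); since 9 ∣ 18, reducing mod 9 gives k ≡ 3 (mod 9).

[⇐] Conversely, if k ≡ 3 (mod 6) and k ≡ 3 (mod 9), then by the Chinese remainder theorem k ≡ 3 (mod 18). This is exactly k ≡ 3 (mod 18).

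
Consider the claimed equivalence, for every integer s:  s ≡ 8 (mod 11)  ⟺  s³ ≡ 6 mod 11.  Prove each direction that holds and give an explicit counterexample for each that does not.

Equivalent; both directions hold.

[⇒] Suppose s ≡ 8 (mod 11). Write s = 11j + 8. Then (11j + 8)³ = 1331j³ + 2904j² + 2112j + 512 = 11(121j³ + 264j² + 192j + 46) + 6, so s³ ≡ 6 (mod 11).

[⇐] Conversely, suppose s³ ≡ 6 (mod 11). The only residue r in {0, …, 10} with r³ ≡ 6 (mod 11) is r = 8, so s ≡ 8 (mod 11).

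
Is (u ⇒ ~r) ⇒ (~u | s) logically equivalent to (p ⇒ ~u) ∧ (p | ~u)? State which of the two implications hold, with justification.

(⇒) This fails. Under s = T, p = F, u = T, r = F, the left side is true but the right side is false.

(⇐) Assume the antecedent. If u is true, the antecedent cannot hold. If u is false, (u ⇒ ~r) ⇒ (~u | s) reduces to true regardless of the other variables. Either way (u ⇒ ~r) ⇒ (~u | s) holds.

Only the reverse direction holds.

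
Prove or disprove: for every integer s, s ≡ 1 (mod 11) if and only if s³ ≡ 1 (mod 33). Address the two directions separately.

(⇒) fails; (⇐) holds.

(⇒) This fails: take s = 12. Then 12 ≡ 1 (mod 11), but 12³ = 1728 ≡ 12 (mod 33), not 1.

(⇐) Conversely, the residues r modulo 33 with r³ ≡ 1 (mod 33) are exactly {1}, and each is ≡ 1 (mod 11).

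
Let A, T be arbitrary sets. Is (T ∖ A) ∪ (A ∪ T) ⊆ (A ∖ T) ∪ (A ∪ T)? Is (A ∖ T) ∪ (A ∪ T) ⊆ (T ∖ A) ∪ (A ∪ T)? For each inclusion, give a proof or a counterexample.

(⊆) Let x ∈ (T ∖ A) ∪ (A ∪ T). Then either x ∈ A and x ∉ T; or x ∈ T and x ∉ A; or x ∈ A ∩ T. In each case x ∈ (A ∖ T) ∪ (A ∪ T), so (T ∖ A) ∪ (A ∪ T) ⊆ (A ∖ T) ∪ (A ∪ T).

(⊇) Let x ∈ (A ∖ T) ∪ (A ∪ T). Then either x ∈ A and x ∉ T; or x ∈ T and x ∉ A; or x ∈ A ∩ T. In each case x ∈ (T ∖ A) ∪ (A ∪ T), so (A ∖ T) ∪ (A ∪ T) ⊆ (T ∖ A) ∪ (A ∪ T).

Both inclusions hold.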